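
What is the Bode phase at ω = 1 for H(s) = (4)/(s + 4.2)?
Substitute s = j*1: H(j1) = 0.901288 - 0.214592j.
∠H(j1) = atan2(Im, Re) = atan2(-0.214592, 0.901288) = -13.39°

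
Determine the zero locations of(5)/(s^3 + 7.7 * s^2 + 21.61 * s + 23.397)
Numerator is a nonzero constant (5) → Zeros: none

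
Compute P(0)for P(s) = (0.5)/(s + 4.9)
DC gain = P(0) = num(0)/den(0) = 0.5/4.9 = 0.102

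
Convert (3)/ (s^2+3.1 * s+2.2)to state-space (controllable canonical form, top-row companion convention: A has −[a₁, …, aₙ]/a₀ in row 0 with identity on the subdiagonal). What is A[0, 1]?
Reachable canonical form for den = s^2 + 3.1*s + 2.2: top row of A = -[a₁,a₂,...,aₙ]/a₀, ones on the subdiagonal, zeros elsewhere.
A = [[-3.1, -2.2], [1, 0]].
A[0,1] = -2.2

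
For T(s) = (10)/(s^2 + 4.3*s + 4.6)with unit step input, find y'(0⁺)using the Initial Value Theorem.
IVT: y'(0⁺) = lim_{s→∞} s²·Y(s) = lim_{s→∞} s·T(s).
deg(num) = 0, deg(den) = 2, relative degree = 2 ≥ 2, so s·T(s) → 0. Initial slope = 0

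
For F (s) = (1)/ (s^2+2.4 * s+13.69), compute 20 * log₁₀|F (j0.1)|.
Substitute s = j*0.1: F(j0.1) = 0.0730769 - 0.00128205j.
|F(j0.1)| = sqrt(Re² + Im²) = 0.07309.
20*log₁₀(0.07309) = -22.72 dB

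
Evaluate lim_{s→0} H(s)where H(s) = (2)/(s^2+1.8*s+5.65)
DC gain = H(0) = num(0)/den(0) = 2/5.65 = 0.354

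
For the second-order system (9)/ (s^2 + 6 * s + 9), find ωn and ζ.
Standard form: ωn²/(s²+2ζωn·s+ωn²).
const=9=ωn² → ωn=3, s coeff=6=2ζωn → ζ=1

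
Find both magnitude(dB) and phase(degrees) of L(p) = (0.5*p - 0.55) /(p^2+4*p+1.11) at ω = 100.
Substitute p = j*100: L(j100) = 0.000254643 - 0.00499037j.
|L| = 20*log₁₀(sqrt(Re²+Im²)) = -46.03 dB.
∠L = atan2(Im, Re) = -87.08°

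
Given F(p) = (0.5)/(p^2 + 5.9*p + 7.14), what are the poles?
Set denominator = 0: p^2 + 5.9*p + 7.14 = (p + 4.2)(p + 1.7) = 0 → Poles: -1.7, -4.2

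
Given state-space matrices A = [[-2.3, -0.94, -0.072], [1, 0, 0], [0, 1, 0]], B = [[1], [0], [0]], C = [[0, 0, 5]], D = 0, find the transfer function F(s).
F(s) = C(sI - A)⁻¹B + D.
Characteristic polynomial det(sI - A) = s^3 + 2.3*s^2 + 0.94*s + 0.072.
Numerator from C·adj(sI-A)·B + D·det(sI-A) = 5.
F(s) = (5)/(s^3 + 2.3*s^2 + 0.94*s + 0.072)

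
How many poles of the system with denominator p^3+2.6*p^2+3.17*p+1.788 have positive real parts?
p^3 + 2.6*p^2 + 3.17*p + 1.788 = (p + 1.2)(p^2 + 1.4*p + 1.49). Poles: -0.7 + 1j, -0.7 - 1j, -1.2. RHP poles (Re>0): 0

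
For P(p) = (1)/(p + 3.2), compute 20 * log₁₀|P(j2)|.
Substitute p = j*2: P(j2) = 0.224719 - 0.140449j.
|P(j2)| = sqrt(Re² + Im²) = 0.265.
20*log₁₀(0.265) = -11.54 dB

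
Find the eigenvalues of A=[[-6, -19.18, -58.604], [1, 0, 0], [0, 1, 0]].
Eigenvalues solve det(λI - A) = 0.
Characteristic polynomial: λ^3 + 6*λ^2 + 19.18*λ + 58.604 = 0.
Factor: (λ + 4.6)(λ^2 + 1.4*λ + 12.74) = 0.
Roots: -0.7 + 3.5j, -0.7 - 3.5j, -4.6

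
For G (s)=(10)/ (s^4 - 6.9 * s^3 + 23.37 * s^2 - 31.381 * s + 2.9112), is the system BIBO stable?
Denominator: s^4 - 6.9*s^3 + 23.37*s^2 - 31.381*s + 2.9112 = (s - 0.1)(s - 2.4)(s^2 - 4.4*s + 12.13). Poles: 0.1, 2.2 + 2.7j, 2.2 - 2.7j, 2.4. All Re(p)<0: No (unstable)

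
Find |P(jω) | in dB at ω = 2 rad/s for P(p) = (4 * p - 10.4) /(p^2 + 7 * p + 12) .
Substitute p = j*2: P(j2) = 0.110769 + 0.806154j.
|P(j2)| = sqrt(Re² + Im²) = 0.8137.
20*log₁₀(0.8137) = -1.79 dB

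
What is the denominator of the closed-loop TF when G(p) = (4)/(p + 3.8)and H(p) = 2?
Characteristic poly = G_den * H_den + G_num * H_num = (p + 3.8) + (8) = p + 11.8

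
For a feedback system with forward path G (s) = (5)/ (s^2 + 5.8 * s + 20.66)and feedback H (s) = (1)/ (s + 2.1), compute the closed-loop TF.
Closed-loop T = G/(1+GH).
Numerator: G_num * H_den = 5*s + 10.5.
Denominator: G_den * H_den + G_num * H_num = (s^3 + 7.9*s^2 + 32.84*s + 43.386) + (5) = s^3 + 7.9*s^2 + 32.84*s + 48.386.
T(s) = (5*s + 10.5)/(s^3 + 7.9*s^2 + 32.84*s + 48.386)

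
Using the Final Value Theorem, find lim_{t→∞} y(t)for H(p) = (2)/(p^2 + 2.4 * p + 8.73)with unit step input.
FVT: lim_{t→∞} y(t) = lim_{p→0} p*Y(p) where Y(p) = H(p)/p.
= lim_{p→0} H(p) = H(0) = num(0)/den(0) = 2/8.73 = 0.2291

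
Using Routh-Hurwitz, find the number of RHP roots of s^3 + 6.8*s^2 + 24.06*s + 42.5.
Routh array:
s^3: [1, 24.06]; s^2: [6.8, 42.5]; s^1: [17.81]; s^0: [42.5]
First column: [1, 6.8, 17.81, 42.5]. Sign changes = RHP roots = 0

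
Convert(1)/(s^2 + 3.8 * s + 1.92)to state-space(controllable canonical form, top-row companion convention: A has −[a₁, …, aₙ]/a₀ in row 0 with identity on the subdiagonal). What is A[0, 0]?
Reachable canonical form for den = s^2 + 3.8*s + 1.92: top row of A = -[a₁,a₂,...,aₙ]/a₀, ones on the subdiagonal, zeros elsewhere.
A = [[-3.8, -1.92], [1, 0]].
A[0,0] = -3.8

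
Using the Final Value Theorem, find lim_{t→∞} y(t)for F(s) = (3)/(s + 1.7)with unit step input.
FVT: lim_{t→∞} y(t) = lim_{s→0} s*Y(s) where Y(s) = F(s)/s.
= lim_{s→0} F(s) = F(0) = num(0)/den(0) = 3/1.7 = 1.765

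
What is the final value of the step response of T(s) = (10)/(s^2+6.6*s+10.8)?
FVT: lim_{t→∞} y(t) = lim_{s→0} s*Y(s) where Y(s) = T(s)/s.
= lim_{s→0} T(s) = T(0) = num(0)/den(0) = 10/10.8 = 0.9259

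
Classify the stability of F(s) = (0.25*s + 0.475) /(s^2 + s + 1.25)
Denominator: s^2 + s + 1.25. Poles: -0.5 + 1j, -0.5 - 1j. Stable (all poles in LHP)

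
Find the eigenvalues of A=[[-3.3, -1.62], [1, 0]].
Eigenvalues solve det(λI - A) = 0.
Characteristic polynomial: λ^2 + 3.3*λ + 1.62 = 0.
Factor: (λ + 0.6)(λ + 2.7) = 0.
Roots: -0.6, -2.7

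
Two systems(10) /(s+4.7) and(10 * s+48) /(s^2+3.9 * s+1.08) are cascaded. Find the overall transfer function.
Series: H = H₁ · H₂ = (n₁·n₂)/(d₁·d₂).
Num: n₁·n₂ = 100*s + 480. Den: d₁·d₂ = s^3 + 8.6*s^2 + 19.41*s + 5.076.
H(s) = (100*s + 480)/(s^3 + 8.6*s^2 + 19.41*s + 5.076)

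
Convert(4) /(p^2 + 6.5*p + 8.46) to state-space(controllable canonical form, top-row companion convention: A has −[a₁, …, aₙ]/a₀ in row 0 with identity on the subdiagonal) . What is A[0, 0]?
Reachable canonical form for den = p^2 + 6.5*p + 8.46: top row of A = -[a₁,a₂,...,aₙ]/a₀, ones on the subdiagonal, zeros elsewhere.
A = [[-6.5, -8.46], [1, 0]].
A[0,0] = -6.5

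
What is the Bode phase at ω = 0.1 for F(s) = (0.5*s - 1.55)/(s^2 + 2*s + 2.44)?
Substitute s = j*0.1: F(j0.1) = -0.631886 + 0.0725832j.
∠F(j0.1) = atan2(Im, Re) = atan2(0.0725832, -0.631886) = 173.45°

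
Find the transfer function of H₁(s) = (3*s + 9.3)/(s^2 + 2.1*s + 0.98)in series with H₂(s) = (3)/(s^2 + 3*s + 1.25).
Series: H = H₁ · H₂ = (n₁·n₂)/(d₁·d₂).
Num: n₁·n₂ = 9*s + 27.9. Den: d₁·d₂ = s^4 + 5.1*s^3 + 8.53*s^2 + 5.565*s + 1.225.
H(s) = (9*s + 27.9)/(s^4 + 5.1*s^3 + 8.53*s^2 + 5.565*s + 1.225)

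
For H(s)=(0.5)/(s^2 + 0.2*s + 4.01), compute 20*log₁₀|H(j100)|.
Substitute s = j*100: H(j100) = -5.00199e-05 - 1.0008e-07j.
|H(j100)| = sqrt(Re² + Im²) = 5.002e-05.
20*log₁₀(5.002e-05) = -86.02 dB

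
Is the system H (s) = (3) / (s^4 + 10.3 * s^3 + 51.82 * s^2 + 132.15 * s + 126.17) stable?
Denominator: s^4 + 10.3*s^3 + 51.82*s^2 + 132.15*s + 126.17 = (s + 2.2)(s + 3.1)(s^2 + 5*s + 18.5). Poles: -2.2, -2.5 + 3.5j, -2.5 - 3.5j, -3.1. All Re(p)<0: Yes (stable)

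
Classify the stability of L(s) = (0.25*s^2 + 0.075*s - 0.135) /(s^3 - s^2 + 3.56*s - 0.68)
Denominator: s^3 - s^2 + 3.56*s - 0.68 = (s - 0.2)(s^2 - 0.8*s + 3.4). Poles: 0.2, 0.4 + 1.8j, 0.4 - 1.8j. Unstable (3 pole(s) in RHP)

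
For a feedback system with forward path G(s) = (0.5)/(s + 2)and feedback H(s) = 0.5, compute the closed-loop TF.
Closed-loop T = G/(1+GH).
Numerator: G_num * H_den = 0.5.
Denominator: G_den * H_den + G_num * H_num = (s + 2) + (0.25) = s + 2.25.
T(s) = (0.5)/(s + 2.25)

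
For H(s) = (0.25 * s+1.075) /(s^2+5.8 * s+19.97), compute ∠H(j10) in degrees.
Substitute s = j*10: H(j10) = 0.00603633 - 0.0268636j.
∠H(j10) = atan2(Im, Re) = atan2(-0.0268636, 0.00603633) = -77.34°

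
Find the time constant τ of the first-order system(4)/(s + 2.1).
First-order system: τ = -1/pole. Pole = -2.1. τ = -1/(-2.1) = 0.4762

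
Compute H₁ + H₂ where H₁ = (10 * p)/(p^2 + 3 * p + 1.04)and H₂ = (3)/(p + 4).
Parallel: H = H₁ + H₂ = (n₁·d₂ + n₂·d₁)/(d₁·d₂).
n₁·d₂ = 10*p^2 + 40*p. n₂·d₁ = 3*p^2 + 9*p + 3.12. Sum = 13*p^2 + 49*p + 3.12. d₁·d₂ = p^3 + 7*p^2 + 13.04*p + 4.16.
H(p) = (13*p^2 + 49*p + 3.12)/(p^3 + 7*p^2 + 13.04*p + 4.16)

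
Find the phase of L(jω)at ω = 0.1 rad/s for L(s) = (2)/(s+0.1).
Substitute s = j*0.1: L(j0.1) = 10 - 10j.
∠L(j0.1) = atan2(Im, Re) = atan2(-10, 10) = -45.00°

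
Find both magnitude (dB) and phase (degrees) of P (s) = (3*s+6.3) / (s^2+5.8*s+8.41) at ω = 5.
Substitute s = j*5: P(j5) = 0.296071 - 0.386615j.
|P| = 20*log₁₀(sqrt(Re²+Im²)) = -6.25 dB.
∠P = atan2(Im, Re) = -52.55°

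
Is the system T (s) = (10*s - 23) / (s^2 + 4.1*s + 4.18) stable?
Denominator: s^2 + 4.1*s + 4.18 = (s + 1.9)(s + 2.2). Poles: -1.9, -2.2. All Re(p)<0: Yes (stable)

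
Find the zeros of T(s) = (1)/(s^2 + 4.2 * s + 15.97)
Numerator is a nonzero constant (1) → Zeros: none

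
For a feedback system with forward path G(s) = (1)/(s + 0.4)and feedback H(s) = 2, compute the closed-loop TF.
Closed-loop T = G/(1+GH).
Numerator: G_num * H_den = 1.
Denominator: G_den * H_den + G_num * H_num = (s + 0.4) + (2) = s + 2.4.
T(s) = (1)/(s + 2.4)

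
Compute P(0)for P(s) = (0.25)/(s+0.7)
DC gain = P(0) = num(0)/den(0) = 0.25/0.7 = 0.3571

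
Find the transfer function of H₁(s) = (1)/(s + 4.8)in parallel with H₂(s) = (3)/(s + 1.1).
Parallel: H = H₁ + H₂ = (n₁·d₂ + n₂·d₁)/(d₁·d₂).
n₁·d₂ = s + 1.1. n₂·d₁ = 3*s + 14.4. Sum = 4*s + 15.5. d₁·d₂ = s^2 + 5.9*s + 5.28.
H(s) = (4*s + 15.5)/(s^2 + 5.9*s + 5.28)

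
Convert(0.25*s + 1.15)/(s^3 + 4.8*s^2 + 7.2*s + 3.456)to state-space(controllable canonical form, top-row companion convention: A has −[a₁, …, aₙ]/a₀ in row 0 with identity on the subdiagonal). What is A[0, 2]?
Reachable canonical form for den = s^3 + 4.8*s^2 + 7.2*s + 3.456: top row of A = -[a₁,a₂,...,aₙ]/a₀, ones on the subdiagonal, zeros elsewhere.
A = [[-4.8, -7.2, -3.456], [1, 0, 0], [0, 1, 0]].
A[0,2] = -3.456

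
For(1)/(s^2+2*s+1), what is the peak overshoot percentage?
Standard form: ωn²/(s²+2ζωn·s+ωn²) → ωn = 1, ζ = 1.
ζ ≥ 1, so the response is non-oscillatory: peak overshoot = 0%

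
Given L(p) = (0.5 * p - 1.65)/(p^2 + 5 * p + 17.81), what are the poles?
Set denominator = 0: p^2 + 5*p + 17.81 = 0 → Poles: -2.5 + 3.4j, -2.5 - 3.4j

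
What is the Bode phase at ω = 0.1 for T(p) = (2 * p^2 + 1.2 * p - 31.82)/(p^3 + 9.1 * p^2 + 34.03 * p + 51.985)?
Substitute p = j*0.1: T(j0.1) = -0.610782 + 0.0423533j.
∠T(j0.1) = atan2(Im, Re) = atan2(0.0423533, -0.610782) = 176.03°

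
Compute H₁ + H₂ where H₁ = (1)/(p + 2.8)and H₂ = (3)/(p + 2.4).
Parallel: H = H₁ + H₂ = (n₁·d₂ + n₂·d₁)/(d₁·d₂).
n₁·d₂ = p + 2.4. n₂·d₁ = 3*p + 8.4. Sum = 4*p + 10.8. d₁·d₂ = p^2 + 5.2*p + 6.72.
H(p) = (4*p + 10.8)/(p^2 + 5.2*p + 6.72)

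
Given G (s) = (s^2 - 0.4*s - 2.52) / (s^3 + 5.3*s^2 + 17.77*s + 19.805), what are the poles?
Set denominator = 0: s^3 + 5.3*s^2 + 17.77*s + 19.805 = (s + 1.7)(s^2 + 3.6*s + 11.65) = 0 → Poles: -1.7, -1.8 + 2.9j, -1.8 - 2.9j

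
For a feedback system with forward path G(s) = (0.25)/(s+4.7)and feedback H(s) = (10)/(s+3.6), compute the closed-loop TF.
Closed-loop T = G/(1+GH).
Numerator: G_num * H_den = 0.25*s + 0.9.
Denominator: G_den * H_den + G_num * H_num = (s^2 + 8.3*s + 16.92) + (2.5) = s^2 + 8.3*s + 19.42.
T(s) = (0.25*s + 0.9)/(s^2 + 8.3*s + 19.42)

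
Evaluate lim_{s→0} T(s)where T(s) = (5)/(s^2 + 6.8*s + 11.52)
DC gain = T(0) = num(0)/den(0) = 5/11.52 = 0.434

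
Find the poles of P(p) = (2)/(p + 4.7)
Set denominator = 0: p + 4.7 = 0 → Poles: -4.7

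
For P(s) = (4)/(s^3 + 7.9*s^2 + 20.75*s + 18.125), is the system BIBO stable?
Denominator: s^3 + 7.9*s^2 + 20.75*s + 18.125 = (s + 2.5)(s + 2.9)(s + 2.5). Poles: -2.5, -2.5, -2.9. All Re(p)<0: Yes (stable)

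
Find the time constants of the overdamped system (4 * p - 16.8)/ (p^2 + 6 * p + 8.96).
Overdamped: real poles at -2.8, -3.2. τ = -1/pole → τ₁ = 0.3571, τ₂ = 0.3125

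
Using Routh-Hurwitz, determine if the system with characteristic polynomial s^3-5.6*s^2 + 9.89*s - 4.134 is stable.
Routh array:
s^3: [1, 9.89]; s^2: [-5.6, -4.134]; s^1: [9.15179]; s^0: [-4.134]
First column: [1, -5.6, 9.15179, -4.134]. Sign changes = 3.
No, unstable (3 RHP root(s))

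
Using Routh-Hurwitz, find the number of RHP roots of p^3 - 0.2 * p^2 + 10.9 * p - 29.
Routh array:
p^3: [1, 10.9]; p^2: [-0.2, -29]; p^1: [-134.1]; p^0: [-29]
First column: [1, -0.2, -134.1, -29]. Sign changes = RHP roots = 1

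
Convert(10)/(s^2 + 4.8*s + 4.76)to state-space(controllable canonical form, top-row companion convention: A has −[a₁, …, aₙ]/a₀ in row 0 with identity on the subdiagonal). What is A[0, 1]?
Reachable canonical form for den = s^2 + 4.8*s + 4.76: top row of A = -[a₁,a₂,...,aₙ]/a₀, ones on the subdiagonal, zeros elsewhere.
A = [[-4.8, -4.76], [1, 0]].
A[0,1] = -4.76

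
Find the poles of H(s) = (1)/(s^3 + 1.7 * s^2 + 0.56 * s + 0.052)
Set denominator = 0: s^3 + 1.7*s^2 + 0.56*s + 0.052 = (s + 0.2)(s + 1.3)(s + 0.2) = 0 → Poles: -0.2, -0.2, -1.3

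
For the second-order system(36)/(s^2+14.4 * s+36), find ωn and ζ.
Standard form: ωn²/(s²+2ζωn·s+ωn²).
const=36=ωn² → ωn=6, s coeff=14.4=2ζωn → ζ=1.2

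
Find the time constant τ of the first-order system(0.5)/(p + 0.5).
First-order system: τ = -1/pole. Pole = -0.5. τ = -1/(-0.5) = 2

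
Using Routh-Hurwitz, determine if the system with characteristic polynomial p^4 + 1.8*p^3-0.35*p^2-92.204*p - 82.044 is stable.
Routh array:
p^4: [1, -0.35, -82.044]; p^3: [1.8, -92.204]; p^2: [50.8744, -82.044]; p^1: [-89.3012]; p^0: [-82.044]
First column: [1, 1.8, 50.8744, -89.3012, -82.044]. Sign changes = 1.
No, unstable (1 RHP root(s))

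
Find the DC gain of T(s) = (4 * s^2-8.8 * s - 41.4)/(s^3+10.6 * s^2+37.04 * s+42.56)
DC gain = T(0) = num(0)/den(0) = -41.4/42.56 = -0.9727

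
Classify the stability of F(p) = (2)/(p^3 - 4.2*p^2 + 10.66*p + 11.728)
Denominator: p^3 - 4.2*p^2 + 10.66*p + 11.728 = (p + 0.8)(p^2 - 5*p + 14.66). Poles: -0.8, 2.5 + 2.9j, 2.5 - 2.9j. Unstable (2 pole(s) in RHP)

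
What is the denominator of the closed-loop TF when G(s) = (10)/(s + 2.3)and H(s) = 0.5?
Characteristic poly = G_den * H_den + G_num * H_num = (s + 2.3) + (5) = s + 7.3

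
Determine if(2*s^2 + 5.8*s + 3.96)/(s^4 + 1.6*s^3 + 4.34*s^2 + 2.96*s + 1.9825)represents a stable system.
Denominator: s^4 + 1.6*s^3 + 4.34*s^2 + 2.96*s + 1.9825 = (s^2 + 0.8*s + 3.05)(s^2 + 0.8*s + 0.65). Poles: -0.4 + 0.7j, -0.4 + 1.7j, -0.4 - 0.7j, -0.4 - 1.7j. All Re(p)<0: Yes (stable)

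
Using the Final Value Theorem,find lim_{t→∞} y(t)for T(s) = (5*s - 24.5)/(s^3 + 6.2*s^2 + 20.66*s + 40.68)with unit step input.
FVT: lim_{t→∞} y(t) = lim_{s→0} s*Y(s) where Y(s) = T(s)/s.
= lim_{s→0} T(s) = T(0) = num(0)/den(0) = -24.5/40.68 = -0.6023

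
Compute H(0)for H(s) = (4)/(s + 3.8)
DC gain = H(0) = num(0)/den(0) = 4/3.8 = 1.053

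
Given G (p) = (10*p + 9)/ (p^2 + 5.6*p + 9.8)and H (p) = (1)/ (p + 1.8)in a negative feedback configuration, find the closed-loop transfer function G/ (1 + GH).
Closed-loop T = G/(1+GH).
Numerator: G_num * H_den = 10*p^2 + 27*p + 16.2.
Denominator: G_den * H_den + G_num * H_num = (p^3 + 7.4*p^2 + 19.88*p + 17.64) + (10*p + 9) = p^3 + 7.4*p^2 + 29.88*p + 26.64.
T(p) = (10*p^2 + 27*p + 16.2)/(p^3 + 7.4*p^2 + 29.88*p + 26.64)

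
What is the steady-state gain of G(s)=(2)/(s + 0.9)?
DC gain = G(0) = num(0)/den(0) = 2/0.9 = 2.222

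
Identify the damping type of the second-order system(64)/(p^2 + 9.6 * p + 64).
Standard form: ωn²/(p²+2ζωn·p+ωn²) gives ωn=8, ζ=0.6.
Underdamped (ζ = 0.6 < 1)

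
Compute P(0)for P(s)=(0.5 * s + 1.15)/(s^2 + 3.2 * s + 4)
DC gain = P(0) = num(0)/den(0) = 1.15/4 = 0.2875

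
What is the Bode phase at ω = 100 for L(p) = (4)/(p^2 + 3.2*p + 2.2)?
Substitute p = j*100: L(j100) = -0.000399679 - 1.27925e-05j.
∠L(j100) = atan2(Im, Re) = atan2(-1.27925e-05, -0.000399679) = -178.17°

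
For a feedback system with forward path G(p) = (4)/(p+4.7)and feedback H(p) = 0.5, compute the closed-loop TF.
Closed-loop T = G/(1+GH).
Numerator: G_num * H_den = 4.
Denominator: G_den * H_den + G_num * H_num = (p + 4.7) + (2) = p + 6.7.
T(p) = (4)/(p + 6.7)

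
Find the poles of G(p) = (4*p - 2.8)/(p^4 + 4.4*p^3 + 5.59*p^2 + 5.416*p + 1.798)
Set denominator = 0: p^4 + 4.4*p^3 + 5.59*p^2 + 5.416*p + 1.798 = (p + 0.5)(p + 3.1)(p^2 + 0.8*p + 1.16) = 0 → Poles: -0.4 + 1j, -0.4 - 1j, -0.5, -3.1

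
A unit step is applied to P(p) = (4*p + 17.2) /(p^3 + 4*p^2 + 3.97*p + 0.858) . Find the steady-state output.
FVT: lim_{t→∞} y(t) = lim_{p→0} p*Y(p) where Y(p) = P(p)/p.
= lim_{p→0} P(p) = P(0) = num(0)/den(0) = 17.2/0.858 = 20.05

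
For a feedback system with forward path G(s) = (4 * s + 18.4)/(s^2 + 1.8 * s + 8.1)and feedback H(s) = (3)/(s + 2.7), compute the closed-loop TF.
Closed-loop T = G/(1+GH).
Numerator: G_num * H_den = 4*s^2 + 29.2*s + 49.68.
Denominator: G_den * H_den + G_num * H_num = (s^3 + 4.5*s^2 + 12.96*s + 21.87) + (12*s + 55.2) = s^3 + 4.5*s^2 + 24.96*s + 77.07.
T(s) = (4*s^2 + 29.2*s + 49.68)/(s^3 + 4.5*s^2 + 24.96*s + 77.07)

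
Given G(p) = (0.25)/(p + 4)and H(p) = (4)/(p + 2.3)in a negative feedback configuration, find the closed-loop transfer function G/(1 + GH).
Closed-loop T = G/(1+GH).
Numerator: G_num * H_den = 0.25*p + 0.575.
Denominator: G_den * H_den + G_num * H_num = (p^2 + 6.3*p + 9.2) + (1) = p^2 + 6.3*p + 10.2.
T(p) = (0.25*p + 0.575)/(p^2 + 6.3*p + 10.2)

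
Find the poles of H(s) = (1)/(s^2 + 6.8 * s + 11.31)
Set denominator = 0: s^2 + 6.8*s + 11.31 = (s + 2.9)(s + 3.9) = 0 → Poles: -2.9, -3.9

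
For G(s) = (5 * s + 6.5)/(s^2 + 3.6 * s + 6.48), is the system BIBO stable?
Denominator: s^2 + 3.6*s + 6.48. Poles: -1.8 + 1.8j, -1.8 - 1.8j. All Re(p)<0: Yes (stable)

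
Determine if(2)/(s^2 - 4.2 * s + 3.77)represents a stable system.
Denominator: s^2 - 4.2*s + 3.77 = (s - 1.3)(s - 2.9). Poles: 1.3, 2.9. All Re(p)<0: No (unstable)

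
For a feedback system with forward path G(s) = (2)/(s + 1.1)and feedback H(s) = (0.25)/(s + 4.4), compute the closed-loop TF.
Closed-loop T = G/(1+GH).
Numerator: G_num * H_den = 2*s + 8.8.
Denominator: G_den * H_den + G_num * H_num = (s^2 + 5.5*s + 4.84) + (0.5) = s^2 + 5.5*s + 5.34.
T(s) = (2*s + 8.8)/(s^2 + 5.5*s + 5.34)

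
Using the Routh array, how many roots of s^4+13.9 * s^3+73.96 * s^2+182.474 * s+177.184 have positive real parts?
Routh array:
s^4: [1, 73.96, 177.184]; s^3: [13.9, 182.474]; s^2: [60.8324, 177.184]; s^1: [141.988]; s^0: [177.184]
First column: [1, 13.9, 60.8324, 141.988, 177.184]. Sign changes = RHP roots = 0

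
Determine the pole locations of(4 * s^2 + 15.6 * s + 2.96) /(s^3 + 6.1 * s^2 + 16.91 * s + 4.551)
Set denominator = 0: s^3 + 6.1*s^2 + 16.91*s + 4.551 = (s + 0.3)(s^2 + 5.8*s + 15.17) = 0 → Poles: -0.3, -2.9 + 2.6j, -2.9 - 2.6j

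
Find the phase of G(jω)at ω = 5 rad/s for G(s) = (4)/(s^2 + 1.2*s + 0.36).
Substitute s = j*5: G(j5) = -0.153251 - 0.0373175j.
∠G(j5) = atan2(Im, Re) = atan2(-0.0373175, -0.153251) = -166.31°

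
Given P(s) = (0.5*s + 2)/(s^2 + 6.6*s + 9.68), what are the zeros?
Set numerator = 0: 0.5*s + 2 = 0 → Zeros: -4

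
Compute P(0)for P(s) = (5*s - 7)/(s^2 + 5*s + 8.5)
DC gain = P(0) = num(0)/den(0) = -7/8.5 = -0.8235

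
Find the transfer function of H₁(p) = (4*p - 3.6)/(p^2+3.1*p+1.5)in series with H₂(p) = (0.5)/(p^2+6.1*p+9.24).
Series: H = H₁ · H₂ = (n₁·n₂)/(d₁·d₂).
Num: n₁·n₂ = 2*p - 1.8. Den: d₁·d₂ = p^4 + 9.2*p^3 + 29.65*p^2 + 37.794*p + 13.86.
H(p) = (2*p - 1.8)/(p^4 + 9.2*p^3 + 29.65*p^2 + 37.794*p + 13.86)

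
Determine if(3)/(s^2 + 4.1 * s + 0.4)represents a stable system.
Denominator: s^2 + 4.1*s + 0.4 = (s + 4)(s + 0.1). Poles: -0.1, -4. All Re(p)<0: Yes (stable)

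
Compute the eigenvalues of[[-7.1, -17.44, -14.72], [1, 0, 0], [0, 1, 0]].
Eigenvalues solve det(λI - A) = 0.
Characteristic polynomial: λ^3 + 7.1*λ^2 + 17.44*λ + 14.72 = 0.
Factor: (λ + 2.3)(λ^2 + 4.8*λ + 6.4) = 0.
Roots: -2.3, -2.4 + 0.8j, -2.4 - 0.8j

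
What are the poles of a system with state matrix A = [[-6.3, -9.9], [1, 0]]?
Eigenvalues solve det(λI - A) = 0.
Characteristic polynomial: λ^2 + 6.3*λ + 9.9 = 0.
Factor: (λ + 3.3)(λ + 3) = 0.
Roots: -3, -3.3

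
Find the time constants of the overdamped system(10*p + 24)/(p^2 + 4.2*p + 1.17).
Overdamped: real poles at -0.3, -3.9. τ = -1/pole → τ₁ = 3.333, τ₂ = 0.2564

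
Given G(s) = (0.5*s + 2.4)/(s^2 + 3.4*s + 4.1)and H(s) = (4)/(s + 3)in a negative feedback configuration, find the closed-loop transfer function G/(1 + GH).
Closed-loop T = G/(1+GH).
Numerator: G_num * H_den = 0.5*s^2 + 3.9*s + 7.2.
Denominator: G_den * H_den + G_num * H_num = (s^3 + 6.4*s^2 + 14.3*s + 12.3) + (2*s + 9.6) = s^3 + 6.4*s^2 + 16.3*s + 21.9.
T(s) = (0.5*s^2 + 3.9*s + 7.2)/(s^3 + 6.4*s^2 + 16.3*s + 21.9)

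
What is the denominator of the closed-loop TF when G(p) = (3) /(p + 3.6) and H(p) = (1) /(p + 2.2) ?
Characteristic poly = G_den * H_den + G_num * H_num = (p^2 + 5.8*p + 7.92) + (3) = p^2 + 5.8*p + 10.92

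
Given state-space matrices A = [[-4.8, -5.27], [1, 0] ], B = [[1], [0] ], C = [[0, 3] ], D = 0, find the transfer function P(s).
P(s) = C(sI - A)⁻¹B + D.
Characteristic polynomial det(sI - A) = s^2 + 4.8*s + 5.27.
Numerator from C·adj(sI-A)·B + D·det(sI-A) = 3.
P(s) = (3)/(s^2 + 4.8*s + 5.27)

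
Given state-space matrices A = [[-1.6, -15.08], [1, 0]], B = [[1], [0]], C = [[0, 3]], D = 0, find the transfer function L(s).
L(s) = C(sI - A)⁻¹B + D.
Characteristic polynomial det(sI - A) = s^2 + 1.6*s + 15.08.
Numerator from C·adj(sI-A)·B + D·det(sI-A) = 3.
L(s) = (3)/(s^2 + 1.6*s + 15.08)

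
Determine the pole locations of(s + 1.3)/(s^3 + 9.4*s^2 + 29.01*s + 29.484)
Set denominator = 0: s^3 + 9.4*s^2 + 29.01*s + 29.484 = (s + 3.9)(s + 2.8)(s + 2.7) = 0 → Poles: -2.7, -2.8, -3.9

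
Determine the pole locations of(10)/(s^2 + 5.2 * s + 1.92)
Set denominator = 0: s^2 + 5.2*s + 1.92 = (s + 4.8)(s + 0.4) = 0 → Poles: -0.4, -4.8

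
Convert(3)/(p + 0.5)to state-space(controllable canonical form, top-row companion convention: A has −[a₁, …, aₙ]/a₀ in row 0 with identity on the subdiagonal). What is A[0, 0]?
Reachable canonical form for den = p + 0.5: top row of A = -[a₁,a₂,...,aₙ]/a₀, ones on the subdiagonal, zeros elsewhere.
A = [[-0.5]].
A[0,0] = -0.5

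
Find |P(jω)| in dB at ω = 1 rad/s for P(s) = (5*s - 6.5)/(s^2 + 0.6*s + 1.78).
Substitute s = j*1: P(j1) = -2.13755 + 8.05452j.
|P(j1)| = sqrt(Re² + Im²) = 8.333.
20*log₁₀(8.333) = 18.42 dB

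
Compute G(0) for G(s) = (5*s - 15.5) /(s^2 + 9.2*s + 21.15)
DC gain = G(0) = num(0)/den(0) = -15.5/21.15 = -0.7329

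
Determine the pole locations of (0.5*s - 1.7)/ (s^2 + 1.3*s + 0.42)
Set denominator = 0: s^2 + 1.3*s + 0.42 = (s + 0.7)(s + 0.6) = 0 → Poles: -0.6, -0.7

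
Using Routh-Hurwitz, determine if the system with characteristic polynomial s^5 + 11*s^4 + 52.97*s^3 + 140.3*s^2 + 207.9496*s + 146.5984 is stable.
Routh array:
s^5: [1, 52.97, 207.9496]; s^4: [11, 140.3, 146.5984]; s^3: [40.2155, 194.622]; s^2: [87.0656, 146.5984]; s^1: [126.909]; s^0: [146.5984]
First column: [1, 11, 40.2155, 87.0656, 126.909, 146.5984]. Sign changes = 0.
Yes, stable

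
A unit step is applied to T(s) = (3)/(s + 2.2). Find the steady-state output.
FVT: lim_{t→∞} y(t) = lim_{s→0} s*Y(s) where Y(s) = T(s)/s.
= lim_{s→0} T(s) = T(0) = num(0)/den(0) = 3/2.2 = 1.364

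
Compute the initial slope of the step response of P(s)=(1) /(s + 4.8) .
IVT: y'(0⁺) = lim_{s→∞} s²·Y(s) = lim_{s→∞} s·P(s).
deg(num) = 0, deg(den) = 1, relative degree = 1, so s·P(s) → (leading num)/(leading den) = 1/1 = 1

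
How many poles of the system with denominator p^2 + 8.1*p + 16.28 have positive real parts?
p^2 + 8.1*p + 16.28 = (p + 4.4)(p + 3.7). Poles: -3.7, -4.4. RHP poles (Re>0): 0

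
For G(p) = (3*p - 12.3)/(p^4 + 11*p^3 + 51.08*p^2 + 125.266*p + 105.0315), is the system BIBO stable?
Denominator: p^4 + 11*p^3 + 51.08*p^2 + 125.266*p + 105.0315 = (p + 1.5)(p + 4.9)(p^2 + 4.6*p + 14.29). Poles: -1.5, -2.3 + 3j, -2.3 - 3j, -4.9. All Re(p)<0: Yes (stable)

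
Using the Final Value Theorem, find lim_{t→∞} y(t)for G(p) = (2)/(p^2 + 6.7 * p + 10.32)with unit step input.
FVT: lim_{t→∞} y(t) = lim_{p→0} p*Y(p) where Y(p) = G(p)/p.
= lim_{p→0} G(p) = G(0) = num(0)/den(0) = 2/10.32 = 0.1938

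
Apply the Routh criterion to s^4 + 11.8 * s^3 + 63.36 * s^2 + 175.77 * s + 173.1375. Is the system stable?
Routh array:
s^4: [1, 63.36, 173.1375]; s^3: [11.8, 175.77]; s^2: [48.4642, 173.1375]; s^1: [133.615]; s^0: [173.1375]
First column: [1, 11.8, 48.4642, 133.615, 173.1375]. Sign changes = 0.
Yes, stable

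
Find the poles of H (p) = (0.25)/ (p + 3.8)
Set denominator = 0: p + 3.8 = 0 → Poles: -3.8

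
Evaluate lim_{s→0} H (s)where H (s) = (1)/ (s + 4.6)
DC gain = H(0) = num(0)/den(0) = 1/4.6 = 0.2174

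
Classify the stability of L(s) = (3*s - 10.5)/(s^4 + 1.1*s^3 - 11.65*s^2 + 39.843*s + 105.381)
Denominator: s^4 + 1.1*s^3 - 11.65*s^2 + 39.843*s + 105.381 = (s + 1.8)(s + 4.5)(s^2 - 5.2*s + 13.01). Poles: -1.8, -4.5, 2.6 + 2.5j, 2.6 - 2.5j. Unstable (2 pole(s) in RHP)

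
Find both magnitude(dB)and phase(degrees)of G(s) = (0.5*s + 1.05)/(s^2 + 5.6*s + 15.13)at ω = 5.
Substitute s = j*5: G(j5) = 0.0676598 - 0.0613501j.
|G| = 20*log₁₀(sqrt(Re²+Im²)) = -20.79 dB.
∠G = atan2(Im, Re) = -42.20°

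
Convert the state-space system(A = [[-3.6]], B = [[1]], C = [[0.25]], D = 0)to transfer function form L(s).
L(s) = C(sI - A)⁻¹B + D.
Characteristic polynomial det(sI - A) = s + 3.6.
Numerator from C·adj(sI-A)·B + D·det(sI-A) = 0.25.
L(s) = (0.25)/(s + 3.6)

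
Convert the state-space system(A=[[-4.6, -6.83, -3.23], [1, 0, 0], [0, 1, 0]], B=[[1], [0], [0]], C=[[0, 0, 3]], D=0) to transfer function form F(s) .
F(s) = C(sI - A)⁻¹B + D.
Characteristic polynomial det(sI - A) = s^3 + 4.6*s^2 + 6.83*s + 3.23.
Numerator from C·adj(sI-A)·B + D·det(sI-A) = 3.
F(s) = (3)/(s^3 + 4.6*s^2 + 6.83*s + 3.23)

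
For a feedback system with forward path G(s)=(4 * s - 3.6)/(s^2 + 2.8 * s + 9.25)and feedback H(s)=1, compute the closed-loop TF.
Closed-loop T = G/(1+GH).
Numerator: G_num * H_den = 4*s - 3.6.
Denominator: G_den * H_den + G_num * H_num = (s^2 + 2.8*s + 9.25) + (4*s - 3.6) = s^2 + 6.8*s + 5.65.
T(s) = (4*s - 3.6)/(s^2 + 6.8*s + 5.65)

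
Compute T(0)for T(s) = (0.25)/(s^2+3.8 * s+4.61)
DC gain = T(0) = num(0)/den(0) = 0.25/4.61 = 0.05423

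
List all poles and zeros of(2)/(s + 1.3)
Set denominator = 0: s + 1.3 = 0 → Poles: -1.3
Numerator is a nonzero constant (2) → Zeros: none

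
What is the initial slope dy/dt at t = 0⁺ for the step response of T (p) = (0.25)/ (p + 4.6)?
IVT: y'(0⁺) = lim_{p→∞} p²·Y(p) = lim_{p→∞} p·T(p).
deg(num) = 0, deg(den) = 1, relative degree = 1, so p·T(p) → (leading num)/(leading den) = 0.25/1 = 0.25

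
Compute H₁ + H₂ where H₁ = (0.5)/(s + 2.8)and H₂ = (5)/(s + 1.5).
Parallel: H = H₁ + H₂ = (n₁·d₂ + n₂·d₁)/(d₁·d₂).
n₁·d₂ = 0.5*s + 0.75. n₂·d₁ = 5*s + 14. Sum = 5.5*s + 14.75. d₁·d₂ = s^2 + 4.3*s + 4.2.
H(s) = (5.5*s + 14.75)/(s^2 + 4.3*s + 4.2)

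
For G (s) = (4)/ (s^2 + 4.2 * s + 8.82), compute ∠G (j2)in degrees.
Substitute s = j*2: G(j2) = 0.20556 - 0.358238j.
∠G(j2) = atan2(Im, Re) = atan2(-0.358238, 0.20556) = -60.15°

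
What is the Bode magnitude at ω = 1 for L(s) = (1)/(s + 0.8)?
Substitute s = j*1: L(j1) = 0.487805 - 0.609756j.
|L(j1)| = sqrt(Re² + Im²) = 0.7809.
20*log₁₀(0.7809) = -2.15 dB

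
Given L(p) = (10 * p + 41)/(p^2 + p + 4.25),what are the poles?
Set denominator = 0: p^2 + p + 4.25 = 0 → Poles: -0.5 + 2j, -0.5 - 2j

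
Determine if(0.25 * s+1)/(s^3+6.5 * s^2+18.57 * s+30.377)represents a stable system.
Denominator: s^3 + 6.5*s^2 + 18.57*s + 30.377 = (s + 3.7)(s^2 + 2.8*s + 8.21). Poles: -1.4 + 2.5j, -1.4 - 2.5j, -3.7. All Re(p)<0: Yes (stable)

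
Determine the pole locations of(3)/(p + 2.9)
Set denominator = 0: p + 2.9 = 0 → Poles: -2.9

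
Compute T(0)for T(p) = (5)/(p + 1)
DC gain = T(0) = num(0)/den(0) = 5/1 = 5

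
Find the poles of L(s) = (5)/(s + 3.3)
Set denominator = 0: s + 3.3 = 0 → Poles: -3.3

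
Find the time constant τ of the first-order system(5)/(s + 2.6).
First-order system: τ = -1/pole. Pole = -2.6. τ = -1/(-2.6) = 0.3846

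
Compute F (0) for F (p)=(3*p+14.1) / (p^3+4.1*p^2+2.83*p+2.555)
DC gain = F(0) = num(0)/den(0) = 14.1/2.555 = 5.519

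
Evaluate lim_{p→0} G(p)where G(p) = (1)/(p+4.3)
DC gain = G(0) = num(0)/den(0) = 1/4.3 = 0.2326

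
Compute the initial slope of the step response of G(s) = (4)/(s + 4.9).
IVT: y'(0⁺) = lim_{s→∞} s²·Y(s) = lim_{s→∞} s·G(s).
deg(num) = 0, deg(den) = 1, relative degree = 1, so s·G(s) → (leading num)/(leading den) = 4/1 = 4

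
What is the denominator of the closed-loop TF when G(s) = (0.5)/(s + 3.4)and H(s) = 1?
Characteristic poly = G_den * H_den + G_num * H_num = (s + 3.4) + (0.5) = s + 3.9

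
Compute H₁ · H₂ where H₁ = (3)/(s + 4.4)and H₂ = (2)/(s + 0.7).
Series: H = H₁ · H₂ = (n₁·n₂)/(d₁·d₂).
Num: n₁·n₂ = 6. Den: d₁·d₂ = s^2 + 5.1*s + 3.08.
H(s) = (6)/(s^2 + 5.1*s + 3.08)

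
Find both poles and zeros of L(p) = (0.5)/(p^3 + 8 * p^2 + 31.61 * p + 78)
Set denominator = 0: p^3 + 8*p^2 + 31.61*p + 78 = (p + 4.8)(p^2 + 3.2*p + 16.25) = 0 → Poles: -1.6 + 3.7j, -1.6 - 3.7j, -4.8
Numerator is a nonzero constant (0.5) → Zeros: none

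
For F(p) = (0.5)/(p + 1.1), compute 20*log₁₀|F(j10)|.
Substitute p = j*10: F(j10) = 0.00543425 - 0.0494022j.
|F(j10)| = sqrt(Re² + Im²) = 0.0497.
20*log₁₀(0.0497) = -26.07 dB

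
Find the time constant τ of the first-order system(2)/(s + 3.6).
First-order system: τ = -1/pole. Pole = -3.6. τ = -1/(-3.6) = 0.2778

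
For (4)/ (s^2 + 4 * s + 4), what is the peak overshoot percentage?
Standard form: ωn²/(s²+2ζωn·s+ωn²) → ωn = 2, ζ = 1.
ζ ≥ 1, so the response is non-oscillatory: peak overshoot = 0%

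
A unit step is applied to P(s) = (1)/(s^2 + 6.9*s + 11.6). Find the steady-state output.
FVT: lim_{t→∞} y(t) = lim_{s→0} s*Y(s) where Y(s) = P(s)/s.
= lim_{s→0} P(s) = P(0) = num(0)/den(0) = 1/11.6 = 0.08621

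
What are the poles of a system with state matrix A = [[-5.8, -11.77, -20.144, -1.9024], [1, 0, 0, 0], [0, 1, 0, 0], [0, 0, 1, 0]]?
Eigenvalues solve det(λI - A) = 0.
Characteristic polynomial: λ^4 + 5.8*λ^3 + 11.77*λ^2 + 20.144*λ + 1.9024 = 0.
Factor: (λ + 4.1)(λ + 0.1)(λ^2 + 1.6*λ + 4.64) = 0.
Roots: -0.1, -0.8 + 2j, -0.8 - 2j, -4.1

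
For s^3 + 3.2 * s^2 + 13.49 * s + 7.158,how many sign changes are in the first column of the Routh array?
Routh array:
s^3: [1, 13.49]; s^2: [3.2, 7.158]; s^1: [11.2531]; s^0: [7.158]
First column: [1, 3.2, 11.2531, 7.158]. Sign changes = 0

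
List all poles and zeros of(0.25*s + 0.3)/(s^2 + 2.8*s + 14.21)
Set denominator = 0: s^2 + 2.8*s + 14.21 = 0 → Poles: -1.4 + 3.5j, -1.4 - 3.5j
Set numerator = 0: 0.25*s + 0.3 = 0 → Zeros: -1.2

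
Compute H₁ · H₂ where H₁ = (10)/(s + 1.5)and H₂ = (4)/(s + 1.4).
Series: H = H₁ · H₂ = (n₁·n₂)/(d₁·d₂).
Num: n₁·n₂ = 40. Den: d₁·d₂ = s^2 + 2.9*s + 2.1.
H(s) = (40)/(s^2 + 2.9*s + 2.1)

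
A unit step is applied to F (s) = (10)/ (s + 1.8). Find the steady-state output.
FVT: lim_{t→∞} y(t) = lim_{s→0} s*Y(s) where Y(s) = F(s)/s.
= lim_{s→0} F(s) = F(0) = num(0)/den(0) = 10/1.8 = 5.556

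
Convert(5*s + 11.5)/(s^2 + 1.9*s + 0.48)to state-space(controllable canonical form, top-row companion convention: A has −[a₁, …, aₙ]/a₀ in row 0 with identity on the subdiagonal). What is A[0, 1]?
Reachable canonical form for den = s^2 + 1.9*s + 0.48: top row of A = -[a₁,a₂,...,aₙ]/a₀, ones on the subdiagonal, zeros elsewhere.
A = [[-1.9, -0.48], [1, 0]].
A[0,1] = -0.48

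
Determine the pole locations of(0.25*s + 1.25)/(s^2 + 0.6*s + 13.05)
Set denominator = 0: s^2 + 0.6*s + 13.05 = 0 → Poles: -0.3 + 3.6j, -0.3 - 3.6j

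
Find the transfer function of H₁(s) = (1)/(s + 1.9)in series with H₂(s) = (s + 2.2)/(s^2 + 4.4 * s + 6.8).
Series: H = H₁ · H₂ = (n₁·n₂)/(d₁·d₂).
Num: n₁·n₂ = s + 2.2. Den: d₁·d₂ = s^3 + 6.3*s^2 + 15.16*s + 12.92.
H(s) = (s + 2.2)/(s^3 + 6.3*s^2 + 15.16*s + 12.92)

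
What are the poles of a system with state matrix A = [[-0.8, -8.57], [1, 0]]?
Eigenvalues solve det(λI - A) = 0.
Characteristic polynomial: λ^2 + 0.8*λ + 8.57 = 0.
Roots: -0.4 + 2.9j, -0.4 - 2.9j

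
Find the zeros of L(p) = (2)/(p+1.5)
Numerator is a nonzero constant (2) → Zeros: none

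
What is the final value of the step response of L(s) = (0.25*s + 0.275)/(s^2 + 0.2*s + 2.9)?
FVT: lim_{t→∞} y(t) = lim_{s→0} s*Y(s) where Y(s) = L(s)/s.
= lim_{s→0} L(s) = L(0) = num(0)/den(0) = 0.275/2.9 = 0.09483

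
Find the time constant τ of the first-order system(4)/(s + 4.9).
First-order system: τ = -1/pole. Pole = -4.9. τ = -1/(-4.9) = 0.2041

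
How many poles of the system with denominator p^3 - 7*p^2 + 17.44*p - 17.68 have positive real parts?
p^3 - 7*p^2 + 17.44*p - 17.68 = (p - 3.4)(p^2 - 3.6*p + 5.2). Poles: 1.8 + 1.4j, 1.8 - 1.4j, 3.4. RHP poles (Re>0): 3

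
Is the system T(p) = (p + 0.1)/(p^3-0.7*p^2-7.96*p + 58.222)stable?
Denominator: p^3 - 0.7*p^2 - 7.96*p + 58.222 = (p + 4.3)(p^2 - 5*p + 13.54). Poles: -4.3, 2.5 + 2.7j, 2.5 - 2.7j. All Re(p)<0: No (unstable)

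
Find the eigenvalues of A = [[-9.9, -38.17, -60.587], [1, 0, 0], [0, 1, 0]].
Eigenvalues solve det(λI - A) = 0.
Characteristic polynomial: λ^3 + 9.9*λ^2 + 38.17*λ + 60.587 = 0.
Factor: (λ + 4.3)(λ^2 + 5.6*λ + 14.09) = 0.
Roots: -2.8 + 2.5j, -2.8 - 2.5j, -4.3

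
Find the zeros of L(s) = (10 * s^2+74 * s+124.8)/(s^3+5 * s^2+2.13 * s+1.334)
Set numerator = 0: 10*s^2 + 74*s + 124.8 = 10*(s + 2.6)(s + 4.8) = 0 → Zeros: -2.6, -4.8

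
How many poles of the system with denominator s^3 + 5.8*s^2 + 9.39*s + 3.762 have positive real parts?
s^3 + 5.8*s^2 + 9.39*s + 3.762 = (s + 1.9)(s + 0.6)(s + 3.3). Poles: -0.6, -1.9, -3.3. RHP poles (Re>0): 0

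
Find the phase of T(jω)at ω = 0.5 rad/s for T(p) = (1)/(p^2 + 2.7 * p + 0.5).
Substitute p = j*0.5: T(j0.5) = 0.132626 - 0.71618j.
∠T(j0.5) = atan2(Im, Re) = atan2(-0.71618, 0.132626) = -79.51°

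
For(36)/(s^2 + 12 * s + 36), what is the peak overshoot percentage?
Standard form: ωn²/(s²+2ζωn·s+ωn²) → ωn = 6, ζ = 1.
ζ ≥ 1, so the response is non-oscillatory: peak overshoot = 0%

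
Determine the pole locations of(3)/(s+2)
Set denominator = 0: s + 2 = 0 → Poles: -2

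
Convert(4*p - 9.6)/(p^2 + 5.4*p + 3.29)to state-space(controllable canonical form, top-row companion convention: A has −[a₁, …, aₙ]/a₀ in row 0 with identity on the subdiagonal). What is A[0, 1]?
Reachable canonical form for den = p^2 + 5.4*p + 3.29: top row of A = -[a₁,a₂,...,aₙ]/a₀, ones on the subdiagonal, zeros elsewhere.
A = [[-5.4, -3.29], [1, 0]].
A[0,1] = -3.29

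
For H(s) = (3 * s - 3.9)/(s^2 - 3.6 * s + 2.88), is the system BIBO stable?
Denominator: s^2 - 3.6*s + 2.88 = (s - 2.4)(s - 1.2). Poles: 1.2, 2.4. All Re(p)<0: No (unstable)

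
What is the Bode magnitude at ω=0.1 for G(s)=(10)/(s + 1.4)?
Substitute s = j*0.1: G(j0.1) = 7.1066 - 0.507614j.
|G(j0.1)| = sqrt(Re² + Im²) = 7.125.
20*log₁₀(7.125) = 17.06 dB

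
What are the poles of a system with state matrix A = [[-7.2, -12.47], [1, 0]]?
Eigenvalues solve det(λI - A) = 0.
Characteristic polynomial: λ^2 + 7.2*λ + 12.47 = 0.
Factor: (λ + 4.3)(λ + 2.9) = 0.
Roots: -2.9, -4.3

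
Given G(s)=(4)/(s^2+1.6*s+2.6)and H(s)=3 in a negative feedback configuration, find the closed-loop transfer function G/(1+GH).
Closed-loop T = G/(1+GH).
Numerator: G_num * H_den = 4.
Denominator: G_den * H_den + G_num * H_num = (s^2 + 1.6*s + 2.6) + (12) = s^2 + 1.6*s + 14.6.
T(s) = (4)/(s^2 + 1.6*s + 14.6)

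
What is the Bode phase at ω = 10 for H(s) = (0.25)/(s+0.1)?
Substitute s = j*10: H(j10) = 0.000249975 - 0.0249975j.
∠H(j10) = atan2(Im, Re) = atan2(-0.0249975, 0.000249975) = -89.43°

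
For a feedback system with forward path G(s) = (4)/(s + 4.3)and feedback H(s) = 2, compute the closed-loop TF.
Closed-loop T = G/(1+GH).
Numerator: G_num * H_den = 4.
Denominator: G_den * H_den + G_num * H_num = (s + 4.3) + (8) = s + 12.3.
T(s) = (4)/(s + 12.3)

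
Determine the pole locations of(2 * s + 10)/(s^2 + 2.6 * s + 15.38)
Set denominator = 0: s^2 + 2.6*s + 15.38 = 0 → Poles: -1.3 + 3.7j, -1.3 - 3.7j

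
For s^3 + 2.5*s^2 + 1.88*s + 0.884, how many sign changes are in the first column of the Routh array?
Routh array:
s^3: [1, 1.88]; s^2: [2.5, 0.884]; s^1: [1.5264]; s^0: [0.884]
First column: [1, 2.5, 1.5264, 0.884]. Sign changes = 0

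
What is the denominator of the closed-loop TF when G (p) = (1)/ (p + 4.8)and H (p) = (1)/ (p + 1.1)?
Characteristic poly = G_den * H_den + G_num * H_num = (p^2 + 5.9*p + 5.28) + (1) = p^2 + 5.9*p + 6.28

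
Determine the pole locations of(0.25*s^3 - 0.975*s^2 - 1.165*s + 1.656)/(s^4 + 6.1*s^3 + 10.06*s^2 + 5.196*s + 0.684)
Set denominator = 0: s^4 + 6.1*s^3 + 10.06*s^2 + 5.196*s + 0.684 = (s + 0.6)(s + 3.8)(s + 0.2)(s + 1.5) = 0 → Poles: -0.2, -0.6, -1.5, -3.8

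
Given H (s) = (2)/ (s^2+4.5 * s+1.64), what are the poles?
Set denominator = 0: s^2 + 4.5*s + 1.64 = (s + 0.4)(s + 4.1) = 0 → Poles: -0.4, -4.1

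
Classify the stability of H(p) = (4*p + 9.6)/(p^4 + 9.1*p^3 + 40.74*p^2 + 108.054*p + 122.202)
Denominator: p^4 + 9.1*p^3 + 40.74*p^2 + 108.054*p + 122.202 = (p + 3.1)(p + 3)(p^2 + 3*p + 13.14). Poles: -1.5 + 3.3j, -1.5 - 3.3j, -3, -3.1. Stable (all poles in LHP)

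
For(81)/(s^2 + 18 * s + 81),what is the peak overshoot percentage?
Standard form: ωn²/(s²+2ζωn·s+ωn²) → ωn = 9, ζ = 1.
ζ ≥ 1, so the response is non-oscillatory: peak overshoot = 0%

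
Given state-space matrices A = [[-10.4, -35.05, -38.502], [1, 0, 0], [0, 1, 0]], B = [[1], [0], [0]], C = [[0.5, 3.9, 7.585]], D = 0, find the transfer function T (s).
T(s) = C(sI - A)⁻¹B + D.
Characteristic polynomial det(sI - A) = s^3 + 10.4*s^2 + 35.05*s + 38.502.
Numerator from C·adj(sI-A)·B + D·det(sI-A) = 0.5*s^2 + 3.9*s + 7.585.
T(s) = (0.5*s^2 + 3.9*s + 7.585)/(s^3 + 10.4*s^2 + 35.05*s + 38.502)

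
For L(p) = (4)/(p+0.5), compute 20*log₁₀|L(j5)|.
Substitute p = j*5: L(j5) = 0.0792079 - 0.792079j.
|L(j5)| = sqrt(Re² + Im²) = 0.796.
20*log₁₀(0.796) = -1.98 dB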